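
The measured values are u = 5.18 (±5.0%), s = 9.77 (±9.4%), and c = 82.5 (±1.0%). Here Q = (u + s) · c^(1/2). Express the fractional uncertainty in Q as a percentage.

6.40%

Let w = u + s = 14.9. δw = √(δu² + δs²) = √(0.0671 + 0.843) = 0.954, so δw/w = 0.0638.
Q is then a monomial in w, c:
δQ/Q = √((δw/w)² + (½·δc/c)²) = √(0.00407 + 2.5e-05) = 0.0640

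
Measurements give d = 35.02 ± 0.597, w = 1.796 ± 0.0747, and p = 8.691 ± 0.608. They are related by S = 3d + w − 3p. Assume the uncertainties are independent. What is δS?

Each term contributes (cᵢ δxᵢ)² to (δS)²:
  (3·δd)² = 3.21;  (δw)² = 0.00558;  (3·δp)² = 3.33
δS = √(6.54) = 2.56

2.56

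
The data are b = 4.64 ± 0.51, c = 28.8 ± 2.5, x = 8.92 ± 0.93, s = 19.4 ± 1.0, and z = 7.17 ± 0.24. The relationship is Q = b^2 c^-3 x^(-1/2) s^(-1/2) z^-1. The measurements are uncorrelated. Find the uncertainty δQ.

Relative error in a monomial: (δQ/Q)² = Σ (nᵢ · δxᵢ/xᵢ)².
  (2·δb/b)² = (2×0.110)² = 0.0483;  (-3·δc/c)² = (-3×0.0868)² = 0.0678;  (−½·δx/x)² = (-0.5×0.104)² = 0.00272;  (−½·δs/s)² = (-0.5×0.0515)² = 0.000664;  (-1·δz/z)² = (-1×0.0335)² = 0.00112
δQ/Q = √(0.121) = 0.347
Q = 9.56e-06, so δQ = 0.347 × 9.56e-06 = 3.32e-06.

3.32e-06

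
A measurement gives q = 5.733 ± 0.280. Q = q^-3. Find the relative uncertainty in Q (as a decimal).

Q ∝ q^-3, so δQ/Q = |-3| · δq/q = 3 × 0.0488 = 0.147.

0.147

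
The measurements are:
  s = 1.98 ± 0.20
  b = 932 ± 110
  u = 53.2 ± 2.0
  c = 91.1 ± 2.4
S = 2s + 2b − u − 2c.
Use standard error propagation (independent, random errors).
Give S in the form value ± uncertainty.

1630 ± 220

Absolute uncertainties add in quadrature for a linear combination:
  (2·δs)² = 0.160;  (2·δb)² = 48400;  (δu)² = 4.00;  (2·δc)² = 23.0
δS = √(48400) = 220
S = 1630.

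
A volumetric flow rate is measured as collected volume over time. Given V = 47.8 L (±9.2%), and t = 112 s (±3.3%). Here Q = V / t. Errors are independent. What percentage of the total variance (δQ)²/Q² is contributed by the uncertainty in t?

(δQ/Q)² = (1·δV/V)² + (-1·δt/t)²
  V term: (1×0.0920)² = 0.00846
  t term: (-1×0.0330)² = 0.00109
Total = 0.00955. Share from t = 0.00109/0.00955 = 0.114.

11.4%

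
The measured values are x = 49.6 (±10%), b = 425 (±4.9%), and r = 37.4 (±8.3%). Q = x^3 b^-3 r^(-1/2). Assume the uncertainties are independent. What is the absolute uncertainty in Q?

Products/powers → add relative errors in quadrature, weighted by exponent:
  (3·δx/x)² = (3×0.100)² = 0.0900;  (-3·δb/b)² = (-3×0.0490)² = 0.0216;  (−½·δr/r)² = (-0.5×0.0830)² = 0.00172
δQ/Q = √(0.113) = 0.337
Q = 0.000260, so δQ = 0.337 × 0.000260 = 8.75e-05.

8.75e-05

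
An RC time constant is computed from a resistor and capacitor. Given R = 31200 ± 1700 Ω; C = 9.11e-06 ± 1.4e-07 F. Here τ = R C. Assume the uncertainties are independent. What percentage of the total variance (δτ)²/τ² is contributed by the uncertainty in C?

(δτ/τ)² = (1·δR/R)² + (1·δC/C)²
  R term: (1×0.0545)² = 0.00297
  C term: (1×0.0154)² = 0.000236
Total = 0.00321. Share from C = 0.000236/0.00321 = 0.0737.

7.37%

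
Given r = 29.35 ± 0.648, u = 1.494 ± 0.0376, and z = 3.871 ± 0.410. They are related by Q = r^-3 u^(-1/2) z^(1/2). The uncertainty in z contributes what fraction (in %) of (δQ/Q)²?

38.2%

(δQ/Q)² = (-3·δr/r)² + (−½·δu/u)² + (½·δz/z)²
  r term: (-3×0.0221)² = 0.00439
  u term: (-0.5×0.0252)² = 0.000158
  z term: (0.5×0.106)² = 0.00280
Total = 0.00735. Share from z = 0.00280/0.00735 = 0.382.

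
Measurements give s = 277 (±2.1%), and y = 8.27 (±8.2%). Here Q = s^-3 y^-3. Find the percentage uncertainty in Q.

Relative error in a monomial: (δQ/Q)² = Σ (nᵢ · δxᵢ/xᵢ)².
  (-3·δs/s)² = (-3×0.0210)² = 0.00397;  (-3·δy/y)² = (-3×0.0820)² = 0.0605
δQ/Q = √(0.0645) = 0.254

25.4%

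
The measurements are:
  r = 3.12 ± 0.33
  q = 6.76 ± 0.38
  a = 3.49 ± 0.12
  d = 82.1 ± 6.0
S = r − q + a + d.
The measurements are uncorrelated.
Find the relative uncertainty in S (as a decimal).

S is a linear combination, so absolute uncertainties add in quadrature:
  (δr)² = 0.109;  (δq)² = 0.144;  (δa)² = 0.0144;  (δd)² = 36.0
δS = √(36.3) = 6.02
S = 81.9, so δS/S = 6.02/81.9 = 0.0735.

0.0735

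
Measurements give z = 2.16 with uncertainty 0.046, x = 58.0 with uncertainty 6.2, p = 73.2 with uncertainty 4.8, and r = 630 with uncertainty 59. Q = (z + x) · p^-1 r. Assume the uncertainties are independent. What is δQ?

79.7

Let u = z + x = 60.2. δu = √(δz² + δx²) = √(0.00212 + 38.4) = 6.20, so δu/u = 0.103.
Q is then a monomial in u, p, r:
δQ/Q = √((δu/u)² + (-1·δp/p)² + (1·δr/r)²) = √(0.0106 + 0.00430 + 0.00877) = 0.154
Q = 518, so δQ = 0.154 × 518 = 79.7.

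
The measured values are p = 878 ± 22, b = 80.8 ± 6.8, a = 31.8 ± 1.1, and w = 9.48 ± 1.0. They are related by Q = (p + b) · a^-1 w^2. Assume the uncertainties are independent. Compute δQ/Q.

0.215

Let u = p + b = 959. δu = √(δp² + δb²) = √(484 + 46.2) = 23.0, so δu/u = 0.0240.
Q is then a monomial in u, a, w:
δQ/Q = √((δu/u)² + (-1·δa/a)² + (2·δw/w)²) = √(0.000577 + 0.00120 + 0.0445) = 0.215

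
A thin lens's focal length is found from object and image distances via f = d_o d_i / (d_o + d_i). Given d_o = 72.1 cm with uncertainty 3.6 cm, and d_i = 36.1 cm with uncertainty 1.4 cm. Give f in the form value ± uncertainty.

24.1 ± 0.740 cm

∂f/∂d_o = (d_i/(d_o+d_i))² = 0.111;  ∂f/∂d_i = (d_o/(d_o+d_i))² = 0.444
δf = √((∂f/∂d_o · δd_o)² + (∂f/∂d_i · δd_i)²) = √(0.161 + 0.386) = 0.740 cm
f = 24.1 cm.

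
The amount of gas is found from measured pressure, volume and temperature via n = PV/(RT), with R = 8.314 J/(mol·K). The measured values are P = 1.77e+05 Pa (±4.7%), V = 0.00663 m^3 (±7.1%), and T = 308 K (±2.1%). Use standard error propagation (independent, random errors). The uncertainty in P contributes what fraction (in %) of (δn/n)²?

(δn/n)² = (1·δP/P)² + (1·δV/V)² + (-1·δT/T)²
  P term: (1×0.0470)² = 0.00221
  V term: (1×0.0710)² = 0.00504
  T term: (-1×0.0210)² = 0.000441
Total = 0.00769. Share from P = 0.00221/0.00769 = 0.287.

28.7%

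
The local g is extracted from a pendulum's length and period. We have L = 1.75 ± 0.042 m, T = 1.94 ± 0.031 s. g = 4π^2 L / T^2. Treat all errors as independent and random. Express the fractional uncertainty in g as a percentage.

For a monomial g ∝ L, T^-2, fractional errors add in quadrature:
  (1·δL/L)² = (1×0.0240)² = 0.000576;  (-2·δT/T)² = (-2×0.0160)² = 0.00102
δg/g = √(0.00160) = 0.0400

4.00%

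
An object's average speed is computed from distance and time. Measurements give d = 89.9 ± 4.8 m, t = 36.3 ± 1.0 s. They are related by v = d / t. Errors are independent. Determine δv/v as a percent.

For a monomial v ∝ d, t^-1, fractional errors add in quadrature:
  (1·δd/d)² = (1×0.0534)² = 0.00285;  (-1·δt/t)² = (-1×0.0275)² = 0.000759
δv/v = √(0.00361) = 0.0601

6.01%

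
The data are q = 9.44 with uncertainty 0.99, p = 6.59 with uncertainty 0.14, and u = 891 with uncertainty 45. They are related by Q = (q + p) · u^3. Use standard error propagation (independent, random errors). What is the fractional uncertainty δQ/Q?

Let w = q + p = 16.0. δw = √(δq² + δp²) = √(0.980 + 0.0196) = 1.000, so δw/w = 0.0624.
Q is then a monomial in w, u:
δQ/Q = √((δw/w)² + (3·δu/u)²) = √(0.00389 + 0.0230) = 0.164

0.164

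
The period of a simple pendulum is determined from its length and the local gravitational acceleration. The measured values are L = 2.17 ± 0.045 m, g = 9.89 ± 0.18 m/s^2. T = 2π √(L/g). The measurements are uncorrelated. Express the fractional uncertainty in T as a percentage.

For a monomial T ∝ L^(1/2), g^(-1/2), fractional errors add in quadrature:
  (½·δL/L)² = (0.5×0.0207)² = 0.000108;  (−½·δg/g)² = (-0.5×0.0182)² = 8.28e-05
δT/T = √(0.000190) = 0.0138

1.38%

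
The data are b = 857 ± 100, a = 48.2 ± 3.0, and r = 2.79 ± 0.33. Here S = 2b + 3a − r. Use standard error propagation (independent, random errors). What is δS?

For a sum/difference, combine absolute errors in quadrature:
  (2·δb)² = 40000;  (3·δa)² = 81.0;  (δr)² = 0.109
δS = √(40100) = 200

200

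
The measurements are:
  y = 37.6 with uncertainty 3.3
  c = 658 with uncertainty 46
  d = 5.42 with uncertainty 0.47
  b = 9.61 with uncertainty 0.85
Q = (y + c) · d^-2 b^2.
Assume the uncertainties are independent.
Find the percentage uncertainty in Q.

25.6%

Let u = y + c = 696. δu = √(δy² + δc²) = √(10.9 + 2120) = 46.1, so δu/u = 0.0663.
Q is then a monomial in u, d, b:
δQ/Q = √((δu/u)² + (-2·δd/d)² + (2·δb/b)²) = √(0.00440 + 0.0301 + 0.0313) = 0.256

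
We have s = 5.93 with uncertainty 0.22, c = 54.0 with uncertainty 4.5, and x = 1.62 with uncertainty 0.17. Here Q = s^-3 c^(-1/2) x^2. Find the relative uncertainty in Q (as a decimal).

0.241

Each factor contributes (exponent × relative error)² to (δQ/Q)²:
  (-3·δs/s)² = (-3×0.0371)² = 0.0124;  (−½·δc/c)² = (-0.5×0.0833)² = 0.00174;  (2·δx/x)² = (2×0.105)² = 0.0440
δQ/Q = √(0.0582) = 0.241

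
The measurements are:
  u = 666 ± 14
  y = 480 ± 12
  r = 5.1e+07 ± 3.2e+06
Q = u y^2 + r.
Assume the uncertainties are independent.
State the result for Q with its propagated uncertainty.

Let p = u·y^2 = 1.53e+08. δp/p = √((1·δu/u)² + (2·δy/y)²) = √(0.000442 + 0.00250) = 0.0542, so δp = 8.32e+06.
Q = p + r: δQ = √(δp² + δr²) = √(6.93e+13 + 1.02e+13) = 8.92e+06
Q = 2.04e+08.

(2.04 ± 0.0892) × 10^8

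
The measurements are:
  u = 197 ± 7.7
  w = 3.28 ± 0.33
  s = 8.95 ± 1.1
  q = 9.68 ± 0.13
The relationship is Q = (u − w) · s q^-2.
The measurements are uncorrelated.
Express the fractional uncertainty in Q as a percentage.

Let h = u − w = 194. δh = √(δu² + δw²) = √(59.3 + 0.109) = 7.71, so δh/h = 0.0398.
Q is then a monomial in h, s, q:
δQ/Q = √((δh/h)² + (1·δs/s)² + (-2·δq/q)²) = √(0.00158 + 0.0151 + 0.000721) = 0.132

13.2%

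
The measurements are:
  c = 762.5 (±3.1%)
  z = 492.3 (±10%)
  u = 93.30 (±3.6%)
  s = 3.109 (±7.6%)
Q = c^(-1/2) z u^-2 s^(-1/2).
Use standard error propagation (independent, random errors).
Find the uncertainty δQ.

0.000151

For a monomial Q ∝ c^(-1/2), z, u^-2, s^(-1/2), fractional errors add in quadrature:
  (−½·δc/c)² = (-0.5×0.0310)² = 0.000240;  (1·δz/z)² = (1×0.100)² = 0.0100;  (-2·δu/u)² = (-2×0.0360)² = 0.00518;  (−½·δs/s)² = (-0.5×0.0760)² = 0.00144
δQ/Q = √(0.0169) = 0.130
Q = 0.001162, so δQ = 0.130 × 0.001162 = 0.000151.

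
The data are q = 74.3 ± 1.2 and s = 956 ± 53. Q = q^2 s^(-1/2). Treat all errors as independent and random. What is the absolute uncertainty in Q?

7.60

Each factor contributes (exponent × relative error)² to (δQ/Q)²:
  (2·δq/q)² = (2×0.0162)² = 0.00104;  (−½·δs/s)² = (-0.5×0.0554)² = 0.000768
δQ/Q = √(0.00181) = 0.0426
Q = 179, so δQ = 0.0426 × 179 = 7.60.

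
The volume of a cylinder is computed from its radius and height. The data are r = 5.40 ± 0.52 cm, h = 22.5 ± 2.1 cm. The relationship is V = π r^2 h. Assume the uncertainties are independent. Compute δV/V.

Each factor contributes (exponent × relative error)² to (δV/V)²:
  (2·δr/r)² = (2×0.0963)² = 0.0371;  (1·δh/h)² = (1×0.0933)² = 0.00871
δV/V = √(0.0458) = 0.214

0.214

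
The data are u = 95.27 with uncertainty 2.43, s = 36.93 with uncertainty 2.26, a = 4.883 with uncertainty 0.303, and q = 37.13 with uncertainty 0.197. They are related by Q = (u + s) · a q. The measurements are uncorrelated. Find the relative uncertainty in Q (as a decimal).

0.0671

Let w = u + s = 132.2. δw = √(δu² + δs²) = √(5.90 + 5.11) = 3.32, so δw/w = 0.0251.
Q is then a monomial in w, a, q:
δQ/Q = √((δw/w)² + (1·δa/a)² + (1·δq/q)²) = √(0.000630 + 0.00385 + 2.82e-05) = 0.0671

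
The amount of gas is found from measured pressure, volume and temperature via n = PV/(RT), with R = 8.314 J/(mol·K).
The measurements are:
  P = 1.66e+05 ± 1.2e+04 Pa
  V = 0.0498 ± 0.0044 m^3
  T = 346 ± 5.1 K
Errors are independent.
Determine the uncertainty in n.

0.331 mol

Products/powers → add relative errors in quadrature, weighted by exponent:
  (1·δP/P)² = (1×0.0723)² = 0.00523;  (1·δV/V)² = (1×0.0884)² = 0.00781;  (-1·δT/T)² = (-1×0.0147)² = 0.000217
δn/n = √(0.0132) = 0.115
n = 2.87 mol, so δn = 0.115 × 2.87 = 0.331 mol.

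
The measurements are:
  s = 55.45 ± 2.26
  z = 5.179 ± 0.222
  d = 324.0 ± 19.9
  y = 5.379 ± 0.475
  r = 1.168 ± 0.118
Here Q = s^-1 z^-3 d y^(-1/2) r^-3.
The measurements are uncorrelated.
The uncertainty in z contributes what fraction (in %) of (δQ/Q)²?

14.3%

(δQ/Q)² = (-1·δs/s)² + (-3·δz/z)² + (1·δd/d)² + (−½·δy/y)² + (-3·δr/r)²
  s term: (-1×0.0408)² = 0.00166
  z term: (-3×0.0429)² = 0.0165
  d term: (1×0.0614)² = 0.00377
  y term: (-0.5×0.0883)² = 0.00195
  r term: (-3×0.101)² = 0.0919
Total = 0.116. Share from z = 0.0165/0.116 = 0.143.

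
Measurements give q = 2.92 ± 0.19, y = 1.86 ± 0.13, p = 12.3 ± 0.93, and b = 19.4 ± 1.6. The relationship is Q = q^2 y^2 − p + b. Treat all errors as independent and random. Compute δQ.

5.93

Let w = q^2·y^2 = 29.5. δw/w = √((2·δq/q)² + (2·δy/y)²) = √(0.0169 + 0.0195) = 0.191, so δw = 5.63.
Q = w − p + b: δQ = √(δw² + δp² + δb²) = √(31.7 + 0.865 + 2.56) = 5.93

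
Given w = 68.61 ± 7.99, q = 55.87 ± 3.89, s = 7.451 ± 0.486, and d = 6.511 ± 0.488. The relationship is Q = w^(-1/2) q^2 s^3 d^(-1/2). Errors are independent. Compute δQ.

15300

Q is a product of powers, so relative uncertainties combine in quadrature:
  (−½·δw/w)² = (-0.5×0.116)² = 0.00339;  (2·δq/q)² = (2×0.0696)² = 0.0194;  (3·δs/s)² = (3×0.0652)² = 0.0383;  (−½·δd/d)² = (-0.5×0.0750)² = 0.00140
δQ/Q = √(0.0625) = 0.250
Q = 61090, so δQ = 0.250 × 61090 = 15300.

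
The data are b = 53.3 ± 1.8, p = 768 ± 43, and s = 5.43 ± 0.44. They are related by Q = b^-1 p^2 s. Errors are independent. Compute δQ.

Q is a product of powers, so relative uncertainties combine in quadrature:
  (-1·δb/b)² = (-1×0.0338)² = 0.00114;  (2·δp/p)² = (2×0.0560)² = 0.0125;  (1·δs/s)² = (1×0.0810)² = 0.00657
δQ/Q = √(0.0202) = 0.142
Q = 60100, so δQ = 0.142 × 60100 = 8550.

8550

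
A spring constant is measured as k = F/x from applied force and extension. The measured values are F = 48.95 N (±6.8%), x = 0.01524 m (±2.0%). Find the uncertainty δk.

228 N/m

Since k is a product/quotient, work with relative uncertainties:
  (1·δF/F)² = (1×0.0680)² = 0.00462;  (-1·δx/x)² = (-1×0.0200)² = 0.000400
δk/k = √(0.00502) = 0.0709
k = 3212 N/m, so δk = 0.0709 × 3212 = 228 N/m.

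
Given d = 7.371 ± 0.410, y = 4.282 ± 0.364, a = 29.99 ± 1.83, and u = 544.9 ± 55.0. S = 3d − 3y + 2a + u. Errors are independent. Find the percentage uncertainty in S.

For a sum/difference, combine absolute errors in quadrature:
  (3·δd)² = 1.51;  (3·δy)² = 1.19;  (2·δa)² = 13.4;  (δu)² = 3020
δS = √(3040) = 55.1
S = 614.1, so δS/S = 55.1/614.1 = 0.0898.

8.98%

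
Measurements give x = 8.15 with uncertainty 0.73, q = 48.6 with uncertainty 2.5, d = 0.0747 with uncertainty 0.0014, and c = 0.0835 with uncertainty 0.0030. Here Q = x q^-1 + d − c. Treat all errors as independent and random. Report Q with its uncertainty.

0.159 ± 0.0176

Let p = x·q^-1 = 0.168. δp/p = √((1·δx/x)² + (-1·δq/q)²) = √(0.00802 + 0.00265) = 0.103, so δp = 0.0173.
Q = p + d − c: δQ = √(δp² + δd² + δc²) = √(0.000300 + 1.96e-06 + 9e-06) = 0.0176
Q = 0.159.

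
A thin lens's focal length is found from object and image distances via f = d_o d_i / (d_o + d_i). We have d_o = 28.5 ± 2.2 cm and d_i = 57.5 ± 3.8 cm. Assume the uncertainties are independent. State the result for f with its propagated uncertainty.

19.1 ± 1.07 cm

∂f/∂d_o = (d_i/(d_o+d_i))² = 0.447;  ∂f/∂d_i = (d_o/(d_o+d_i))² = 0.110
δf = √((∂f/∂d_o · δd_o)² + (∂f/∂d_i · δd_i)²) = √(0.967 + 0.174) = 1.07 cm
f = 19.1 cm.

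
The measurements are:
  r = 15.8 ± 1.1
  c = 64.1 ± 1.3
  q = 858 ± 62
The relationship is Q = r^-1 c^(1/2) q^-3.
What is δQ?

For a monomial Q ∝ r^-1, c^(1/2), q^-3, fractional errors add in quadrature:
  (-1·δr/r)² = (-1×0.0696)² = 0.00485;  (½·δc/c)² = (0.5×0.0203)² = 0.000103;  (-3·δq/q)² = (-3×0.0723)² = 0.0470
δQ/Q = √(0.0519) = 0.228
Q = 8.02e-10, so δQ = 0.228 × 8.02e-10 = 1.83e-10.

1.83e-10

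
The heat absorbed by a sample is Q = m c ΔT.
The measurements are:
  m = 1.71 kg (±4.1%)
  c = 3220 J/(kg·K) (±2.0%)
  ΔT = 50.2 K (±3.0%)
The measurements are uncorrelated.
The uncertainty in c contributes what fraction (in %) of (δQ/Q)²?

13.4%

(δQ/Q)² = (1·δm/m)² + (1·δc/c)² + (1·δΔT/ΔT)²
  m term: (1×0.0410)² = 0.00168
  c term: (1×0.0200)² = 0.000400
  ΔT term: (1×0.0300)² = 0.000900
Total = 0.00298. Share from c = 0.000400/0.00298 = 0.134.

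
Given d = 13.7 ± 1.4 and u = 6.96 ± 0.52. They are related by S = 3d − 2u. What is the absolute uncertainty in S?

4.33

Sums and differences: (δS)² = Σ (cᵢ δxᵢ)².
  (3·δd)² = 17.6;  (2·δu)² = 1.08
δS = √(18.7) = 4.33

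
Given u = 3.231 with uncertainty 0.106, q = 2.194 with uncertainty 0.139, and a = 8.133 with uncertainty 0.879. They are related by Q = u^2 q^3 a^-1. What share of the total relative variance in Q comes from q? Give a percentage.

69.3%

(δQ/Q)² = (2·δu/u)² + (3·δq/q)² + (-1·δa/a)²
  u term: (2×0.0328)² = 0.00431
  q term: (3×0.0634)² = 0.0361
  a term: (-1×0.108)² = 0.0117
Total = 0.0521. Share from q = 0.0361/0.0521 = 0.693.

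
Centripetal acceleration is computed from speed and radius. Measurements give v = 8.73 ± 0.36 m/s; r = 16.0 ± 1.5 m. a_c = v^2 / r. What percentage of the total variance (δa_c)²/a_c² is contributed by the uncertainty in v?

(δa_c/a_c)² = (2·δv/v)² + (-1·δr/r)²
  v term: (2×0.0412)² = 0.00680
  r term: (-1×0.0938)² = 0.00879
Total = 0.0156. Share from v = 0.00680/0.0156 = 0.436.

43.6%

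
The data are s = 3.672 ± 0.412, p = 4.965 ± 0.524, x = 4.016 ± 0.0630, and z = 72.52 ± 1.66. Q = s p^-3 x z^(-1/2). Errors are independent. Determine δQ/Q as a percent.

Relative error in a monomial: (δQ/Q)² = Σ (nᵢ · δxᵢ/xᵢ)².
  (1·δs/s)² = (1×0.112)² = 0.0126;  (-3·δp/p)² = (-3×0.106)² = 0.100;  (1·δx/x)² = (1×0.0157)² = 0.000246;  (−½·δz/z)² = (-0.5×0.0229)² = 0.000131
δQ/Q = √(0.113) = 0.336

33.6%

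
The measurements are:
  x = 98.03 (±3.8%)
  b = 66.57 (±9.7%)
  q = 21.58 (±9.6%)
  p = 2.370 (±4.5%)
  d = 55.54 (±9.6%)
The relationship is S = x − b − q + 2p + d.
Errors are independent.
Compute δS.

S is a linear combination, so absolute uncertainties add in quadrature:
  (δx)² = 13.9;  (δb)² = 41.7;  (δq)² = 4.29;  (2·δp)² = 0.0455;  (δd)² = 28.4
δS = √(88.3) = 9.40

9.40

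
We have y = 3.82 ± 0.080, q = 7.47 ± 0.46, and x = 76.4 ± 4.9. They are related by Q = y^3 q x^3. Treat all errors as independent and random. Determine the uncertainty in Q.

3.93e+07

Q is a product of powers, so relative uncertainties combine in quadrature:
  (3·δy/y)² = (3×0.0209)² = 0.00395;  (1·δq/q)² = (1×0.0616)² = 0.00379;  (3·δx/x)² = (3×0.0641)² = 0.0370
δQ/Q = √(0.0448) = 0.212
Q = 1.86e+08, so δQ = 0.212 × 1.86e+08 = 3.93e+07.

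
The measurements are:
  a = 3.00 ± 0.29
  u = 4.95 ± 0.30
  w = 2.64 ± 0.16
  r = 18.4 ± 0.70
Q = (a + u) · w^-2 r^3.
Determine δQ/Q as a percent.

17.5%

Let h = a + u = 7.95. δh = √(δa² + δu²) = √(0.0841 + 0.0900) = 0.417, so δh/h = 0.0525.
Q is then a monomial in h, w, r:
δQ/Q = √((δh/h)² + (-2·δw/w)² + (3·δr/r)²) = √(0.00275 + 0.0147 + 0.0130) = 0.175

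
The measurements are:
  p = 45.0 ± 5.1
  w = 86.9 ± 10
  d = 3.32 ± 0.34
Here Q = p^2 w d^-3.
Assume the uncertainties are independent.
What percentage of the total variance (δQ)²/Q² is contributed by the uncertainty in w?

8.33%

(δQ/Q)² = (2·δp/p)² + (1·δw/w)² + (-3·δd/d)²
  p term: (2×0.113)² = 0.0514
  w term: (1×0.115)² = 0.0132
  d term: (-3×0.102)² = 0.0944
Total = 0.159. Share from w = 0.0132/0.159 = 0.0833.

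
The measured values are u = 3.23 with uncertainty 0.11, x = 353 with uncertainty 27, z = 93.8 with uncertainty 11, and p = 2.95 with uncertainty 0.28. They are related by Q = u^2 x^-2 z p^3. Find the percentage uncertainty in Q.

35.1%

For a monomial Q ∝ u^2, x^-2, z, p^3, fractional errors add in quadrature:
  (2·δu/u)² = (2×0.0341)² = 0.00464;  (-2·δx/x)² = (-2×0.0765)² = 0.0234;  (1·δz/z)² = (1×0.117)² = 0.0138;  (3·δp/p)² = (3×0.0949)² = 0.0811
δQ/Q = √(0.123) = 0.351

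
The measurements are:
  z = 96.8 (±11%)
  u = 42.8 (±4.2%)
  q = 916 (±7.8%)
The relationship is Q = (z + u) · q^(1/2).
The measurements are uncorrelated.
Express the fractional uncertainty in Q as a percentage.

Let w = z + u = 140. δw = √(δz² + δu²) = √(113 + 3.23) = 10.8, so δw/w = 0.0774.
Q is then a monomial in w, q:
δQ/Q = √((δw/w)² + (½·δq/q)²) = √(0.00598 + 0.00152) = 0.0866

8.66%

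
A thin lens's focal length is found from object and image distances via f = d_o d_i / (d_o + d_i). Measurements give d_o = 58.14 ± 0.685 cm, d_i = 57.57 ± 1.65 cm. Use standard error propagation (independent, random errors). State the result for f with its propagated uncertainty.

∂f/∂d_o = (d_i/(d_o+d_i))² = 0.248;  ∂f/∂d_i = (d_o/(d_o+d_i))² = 0.252
δf = √((∂f/∂d_o · δd_o)² + (∂f/∂d_i · δd_i)²) = √(0.0288 + 0.174) = 0.450 cm
f = 28.93 cm.

28.93 ± 0.450 cm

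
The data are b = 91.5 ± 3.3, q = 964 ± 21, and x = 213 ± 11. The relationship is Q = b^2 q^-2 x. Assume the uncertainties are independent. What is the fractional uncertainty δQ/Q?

0.0988

Relative error in a monomial: (δQ/Q)² = Σ (nᵢ · δxᵢ/xᵢ)².
  (2·δb/b)² = (2×0.0361)² = 0.00520;  (-2·δq/q)² = (-2×0.0218)² = 0.00190;  (1·δx/x)² = (1×0.0516)² = 0.00267
δQ/Q = √(0.00977) = 0.0988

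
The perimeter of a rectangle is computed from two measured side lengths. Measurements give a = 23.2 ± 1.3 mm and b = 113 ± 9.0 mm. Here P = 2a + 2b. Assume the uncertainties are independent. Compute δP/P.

Each term contributes (cᵢ δxᵢ)² to (δP)²:
  (2·δa)² = 6.76;  (2·δb)² = 324
δP = √(331) = 18.2 mm
P = 272 mm, so δP/P = 18.2/272 = 0.0668.

0.0668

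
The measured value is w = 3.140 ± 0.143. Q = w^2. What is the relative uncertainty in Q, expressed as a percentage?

9.11%

Q ∝ w^2, so δQ/Q = |2| · δw/w = 2 × 0.0455 = 0.0911.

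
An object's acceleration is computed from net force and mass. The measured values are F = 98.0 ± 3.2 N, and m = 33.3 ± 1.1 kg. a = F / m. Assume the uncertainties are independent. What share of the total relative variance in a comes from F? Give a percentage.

(δa/a)² = (1·δF/F)² + (-1·δm/m)²
  F term: (1×0.0327)² = 0.00107
  m term: (-1×0.0330)² = 0.00109
Total = 0.00216. Share from F = 0.00107/0.00216 = 0.494.

49.4%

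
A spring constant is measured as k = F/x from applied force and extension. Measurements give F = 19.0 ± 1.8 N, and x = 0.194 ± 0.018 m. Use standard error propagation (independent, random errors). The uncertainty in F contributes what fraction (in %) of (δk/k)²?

51.0%

(δk/k)² = (1·δF/F)² + (-1·δx/x)²
  F term: (1×0.0947)² = 0.00898
  x term: (-1×0.0928)² = 0.00861
Total = 0.0176. Share from F = 0.00898/0.0176 = 0.510.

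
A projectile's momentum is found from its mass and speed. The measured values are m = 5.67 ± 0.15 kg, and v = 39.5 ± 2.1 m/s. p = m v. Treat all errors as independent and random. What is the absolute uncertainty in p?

Relative error in a monomial: (δp/p)² = Σ (nᵢ · δxᵢ/xᵢ)².
  (1·δm/m)² = (1×0.0265)² = 0.000700;  (1·δv/v)² = (1×0.0532)² = 0.00283
δp/p = √(0.00353) = 0.0594
p = 224 kg·m/s, so δp = 0.0594 × 224 = 13.3 kg·m/s.

13.3 kg·m/s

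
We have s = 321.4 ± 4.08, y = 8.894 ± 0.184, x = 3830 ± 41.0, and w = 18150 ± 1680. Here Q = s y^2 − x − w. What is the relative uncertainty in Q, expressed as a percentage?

58.3%

Let p = s·y^2 = 25420. δp/p = √((1·δs/s)² + (2·δy/y)²) = √(0.000161 + 0.00171) = 0.0433, so δp = 1100.
Q = p − x − w: δQ = √(δp² + δx² + δw²) = √(1.21e+06 + 1680 + 2.82e+06) = 2010
Q = 3444, so δQ/Q = 2010/3444 = 0.583.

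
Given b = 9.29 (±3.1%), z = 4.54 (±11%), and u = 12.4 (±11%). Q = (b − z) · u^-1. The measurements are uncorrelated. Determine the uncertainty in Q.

0.0627

Let w = b − z = 4.75. δw = √(δb² + δz²) = √(0.0829 + 0.249) = 0.576, so δw/w = 0.121.
Q is then a monomial in w, u:
δQ/Q = √((δw/w)² + (-1·δu/u)²) = √(0.0147 + 0.0121) = 0.164
Q = 0.383, so δQ = 0.164 × 0.383 = 0.0627.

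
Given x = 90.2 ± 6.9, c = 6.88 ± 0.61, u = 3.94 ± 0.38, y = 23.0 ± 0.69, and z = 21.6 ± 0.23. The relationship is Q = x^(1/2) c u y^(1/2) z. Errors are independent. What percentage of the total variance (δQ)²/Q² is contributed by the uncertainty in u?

(δQ/Q)² = (½·δx/x)² + (1·δc/c)² + (1·δu/u)² + (½·δy/y)² + (1·δz/z)²
  x term: (0.5×0.0765)² = 0.00146
  c term: (1×0.0887)² = 0.00786
  u term: (1×0.0964)² = 0.00930
  y term: (0.5×0.0300)² = 0.000225
  z term: (1×0.0106)² = 0.000113
Total = 0.0190. Share from u = 0.00930/0.0190 = 0.490.

49.0%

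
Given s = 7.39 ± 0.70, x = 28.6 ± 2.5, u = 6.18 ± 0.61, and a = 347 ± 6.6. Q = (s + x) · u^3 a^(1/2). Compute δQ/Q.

Let w = s + x = 36.0. δw = √(δs² + δx²) = √(0.490 + 6.25) = 2.60, so δw/w = 0.0721.
Q is then a monomial in w, u, a:
δQ/Q = √((δw/w)² + (3·δu/u)² + (½·δa/a)²) = √(0.00520 + 0.0877 + 9.04e-05) = 0.305

0.305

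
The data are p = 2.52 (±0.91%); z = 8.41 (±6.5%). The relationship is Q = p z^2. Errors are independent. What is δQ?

Relative error in a monomial: (δQ/Q)² = Σ (nᵢ · δxᵢ/xᵢ)².
  (1·δp/p)² = (1×0.00910)² = 8.28e-05;  (2·δz/z)² = (2×0.0650)² = 0.0169
δQ/Q = √(0.0170) = 0.130
Q = 178, so δQ = 0.130 × 178 = 23.2.

23.2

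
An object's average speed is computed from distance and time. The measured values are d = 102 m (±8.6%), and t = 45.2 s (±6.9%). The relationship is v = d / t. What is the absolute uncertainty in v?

0.249 m/s

For a monomial v ∝ d, t^-1, fractional errors add in quadrature:
  (1·δd/d)² = (1×0.0860)² = 0.00740;  (-1·δt/t)² = (-1×0.0690)² = 0.00476
δv/v = √(0.0122) = 0.110
v = 2.26 m/s, so δv = 0.110 × 2.26 = 0.249 m/s.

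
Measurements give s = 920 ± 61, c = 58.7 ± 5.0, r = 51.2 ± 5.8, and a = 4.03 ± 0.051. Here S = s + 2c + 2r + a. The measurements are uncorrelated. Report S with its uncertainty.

1140 ± 62.9

S is a linear combination, so absolute uncertainties add in quadrature:
  (δs)² = 3720;  (2·δc)² = 100;  (2·δr)² = 135;  (δa)² = 0.00260
δS = √(3960) = 62.9
S = 1140.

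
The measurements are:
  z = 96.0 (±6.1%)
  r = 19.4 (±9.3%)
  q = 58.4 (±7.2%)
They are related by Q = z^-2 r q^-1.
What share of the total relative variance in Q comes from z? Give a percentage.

(δQ/Q)² = (-2·δz/z)² + (1·δr/r)² + (-1·δq/q)²
  z term: (-2×0.0610)² = 0.0149
  r term: (1×0.0930)² = 0.00865
  q term: (-1×0.0720)² = 0.00518
Total = 0.0287. Share from z = 0.0149/0.0287 = 0.518.

51.8%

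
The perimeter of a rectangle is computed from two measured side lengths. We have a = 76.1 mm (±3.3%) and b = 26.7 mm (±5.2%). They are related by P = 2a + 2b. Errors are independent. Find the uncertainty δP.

Sums and differences: (δP)² = Σ (cᵢ δxᵢ)².
  (2·δa)² = 25.2;  (2·δb)² = 7.71
δP = √(32.9) = 5.74 mm

5.74 mm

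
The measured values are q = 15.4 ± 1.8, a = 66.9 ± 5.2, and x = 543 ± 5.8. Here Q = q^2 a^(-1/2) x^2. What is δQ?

2.03e+06

Relative error in a monomial: (δQ/Q)² = Σ (nᵢ · δxᵢ/xᵢ)².
  (2·δq/q)² = (2×0.117)² = 0.0546;  (−½·δa/a)² = (-0.5×0.0777)² = 0.00151;  (2·δx/x)² = (2×0.0107)² = 0.000456
δQ/Q = √(0.0566) = 0.238
Q = 8.55e+06, so δQ = 0.238 × 8.55e+06 = 2.03e+06.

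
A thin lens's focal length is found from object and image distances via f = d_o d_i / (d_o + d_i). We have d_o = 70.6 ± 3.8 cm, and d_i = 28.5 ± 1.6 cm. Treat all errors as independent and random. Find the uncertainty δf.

0.871 cm

∂f/∂d_o = (d_i/(d_o+d_i))² = 0.0827;  ∂f/∂d_i = (d_o/(d_o+d_i))² = 0.508
δf = √((∂f/∂d_o · δd_o)² + (∂f/∂d_i · δd_i)²) = √(0.0988 + 0.659) = 0.871 cm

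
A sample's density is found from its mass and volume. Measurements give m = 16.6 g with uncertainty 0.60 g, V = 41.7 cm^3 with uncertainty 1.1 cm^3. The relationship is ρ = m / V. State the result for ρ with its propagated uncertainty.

0.398 ± 0.0178 g/cm^3

ρ is a product of powers, so relative uncertainties combine in quadrature:
  (1·δm/m)² = (1×0.0361)² = 0.00131;  (-1·δV/V)² = (-1×0.0264)² = 0.000696
δρ/ρ = √(0.00200) = 0.0447
ρ = 0.398 g/cm^3, so δρ = 0.0447 × 0.398 = 0.0178 g/cm^3.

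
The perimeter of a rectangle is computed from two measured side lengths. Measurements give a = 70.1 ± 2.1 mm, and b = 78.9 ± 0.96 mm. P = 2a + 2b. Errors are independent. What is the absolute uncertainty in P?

4.62 mm

P is a linear combination, so absolute uncertainties add in quadrature:
  (2·δa)² = 17.6;  (2·δb)² = 3.69
δP = √(21.3) = 4.62 mm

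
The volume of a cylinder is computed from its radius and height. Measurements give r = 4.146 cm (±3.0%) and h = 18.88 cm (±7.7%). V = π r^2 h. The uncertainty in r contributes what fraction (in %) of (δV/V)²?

(δV/V)² = (2·δr/r)² + (1·δh/h)²
  r term: (2×0.0300)² = 0.00360
  h term: (1×0.0770)² = 0.00593
Total = 0.00953. Share from r = 0.00360/0.00953 = 0.378.

37.8%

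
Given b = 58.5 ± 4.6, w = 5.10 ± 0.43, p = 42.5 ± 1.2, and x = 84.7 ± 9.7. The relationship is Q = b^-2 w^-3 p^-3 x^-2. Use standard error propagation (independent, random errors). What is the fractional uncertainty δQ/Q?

Relative error in a monomial: (δQ/Q)² = Σ (nᵢ · δxᵢ/xᵢ)².
  (-2·δb/b)² = (-2×0.0786)² = 0.0247;  (-3·δw/w)² = (-3×0.0843)² = 0.0640;  (-3·δp/p)² = (-3×0.0282)² = 0.00718;  (-2·δx/x)² = (-2×0.115)² = 0.0525
δQ/Q = √(0.148) = 0.385

0.385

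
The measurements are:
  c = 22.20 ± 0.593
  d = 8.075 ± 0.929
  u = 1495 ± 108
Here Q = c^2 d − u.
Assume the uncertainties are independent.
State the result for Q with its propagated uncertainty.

Let p = c^2·d = 3980. δp/p = √((2·δc/c)² + (1·δd/d)²) = √(0.00285 + 0.0132) = 0.127, so δp = 505.
Q = p − u: δQ = √(δp² + δu²) = √(2.55e+05 + 11700) = 516
Q = 2485.

2485 ± 516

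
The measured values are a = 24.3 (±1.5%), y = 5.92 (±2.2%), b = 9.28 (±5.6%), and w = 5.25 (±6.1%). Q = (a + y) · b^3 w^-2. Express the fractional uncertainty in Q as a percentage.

Let u = a + y = 30.2. δu = √(δa² + δy²) = √(0.133 + 0.0170) = 0.387, so δu/u = 0.0128.
Q is then a monomial in u, b, w:
δQ/Q = √((δu/u)² + (3·δb/b)² + (-2·δw/w)²) = √(0.000164 + 0.0282 + 0.0149) = 0.208

20.8%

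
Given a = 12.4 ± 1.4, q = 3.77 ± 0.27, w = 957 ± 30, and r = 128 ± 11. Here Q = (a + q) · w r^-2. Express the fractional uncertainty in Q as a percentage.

Let u = a + q = 16.2. δu = √(δa² + δq²) = √(1.96 + 0.0729) = 1.43, so δu/u = 0.0882.
Q is then a monomial in u, w, r:
δQ/Q = √((δu/u)² + (1·δw/w)² + (-2·δr/r)²) = √(0.00777 + 0.000983 + 0.0295) = 0.196

19.6%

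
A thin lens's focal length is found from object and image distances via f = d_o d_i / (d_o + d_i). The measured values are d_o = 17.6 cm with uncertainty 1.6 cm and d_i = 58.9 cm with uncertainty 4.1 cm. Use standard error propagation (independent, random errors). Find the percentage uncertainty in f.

7.18%

∂f/∂d_o = (d_i/(d_o+d_i))² = 0.593;  ∂f/∂d_i = (d_o/(d_o+d_i))² = 0.0529
δf = √((∂f/∂d_o · δd_o)² + (∂f/∂d_i · δd_i)²) = √(0.900 + 0.0471) = 0.973 cm
f = 13.6 cm, so δf/f = 0.973/13.6 = 0.0718.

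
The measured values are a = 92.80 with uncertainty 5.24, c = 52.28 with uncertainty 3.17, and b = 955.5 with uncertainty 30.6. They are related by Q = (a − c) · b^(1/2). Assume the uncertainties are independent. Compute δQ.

Let u = a − c = 40.52. δu = √(δa² + δc²) = √(27.5 + 10.0) = 6.12, so δu/u = 0.151.
Q is then a monomial in u, b:
δQ/Q = √((δu/u)² + (½·δb/b)²) = √(0.0228 + 0.000256) = 0.152
Q = 1253, so δQ = 0.152 × 1253 = 190.

190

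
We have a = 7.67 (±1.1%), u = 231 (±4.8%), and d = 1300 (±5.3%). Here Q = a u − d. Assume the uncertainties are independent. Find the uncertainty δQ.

Let p = a·u = 1770. δp/p = √((1·δa/a)² + (1·δu/u)²) = √(0.000121 + 0.00230) = 0.0492, so δp = 87.2.
Q = p − d: δQ = √(δp² + δd²) = √(7610 + 4750) = 111

111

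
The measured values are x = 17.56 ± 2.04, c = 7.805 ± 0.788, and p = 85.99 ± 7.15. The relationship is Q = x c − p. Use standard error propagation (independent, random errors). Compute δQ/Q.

Let w = x·c = 137.1. δw/w = √((1·δx/x)² + (1·δc/c)²) = √(0.0135 + 0.0102) = 0.154, so δw = 21.1.
Q = w − p: δQ = √(δw² + δp²) = √(445 + 51.1) = 22.3
Q = 51.07, so δQ/Q = 22.3/51.07 = 0.436.

0.436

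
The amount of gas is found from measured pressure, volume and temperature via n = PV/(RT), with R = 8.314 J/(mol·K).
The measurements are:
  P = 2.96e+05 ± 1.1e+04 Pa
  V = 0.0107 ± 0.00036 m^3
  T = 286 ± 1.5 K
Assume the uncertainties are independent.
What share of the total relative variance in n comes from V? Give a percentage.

(δn/n)² = (1·δP/P)² + (1·δV/V)² + (-1·δT/T)²
  P term: (1×0.0372)² = 0.00138
  V term: (1×0.0336)² = 0.00113
  T term: (-1×0.00524)² = 2.75e-05
Total = 0.00254. Share from V = 0.00113/0.00254 = 0.446.

44.6%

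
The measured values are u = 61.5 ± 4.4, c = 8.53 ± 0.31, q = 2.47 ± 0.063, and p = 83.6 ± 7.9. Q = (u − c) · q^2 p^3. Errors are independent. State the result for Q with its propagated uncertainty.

(1.89 ± 0.566) × 10^8

Let w = u − c = 53.0. δw = √(δu² + δc²) = √(19.4 + 0.0961) = 4.41, so δw/w = 0.0833.
Q is then a monomial in w, q, p:
δQ/Q = √((δw/w)² + (2·δq/q)² + (3·δp/p)²) = √(0.00693 + 0.00260 + 0.0804) = 0.300
Q = 1.89e+08, so δQ = 0.300 × 1.89e+08 = 5.66e+07.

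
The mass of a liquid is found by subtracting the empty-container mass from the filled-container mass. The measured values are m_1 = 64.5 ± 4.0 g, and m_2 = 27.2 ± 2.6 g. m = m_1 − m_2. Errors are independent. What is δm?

Absolute uncertainties add in quadrature for a linear combination:
  (δm_1)² = 16.0;  (δm_2)² = 6.76
δm = √(22.8) = 4.77 g

4.77 g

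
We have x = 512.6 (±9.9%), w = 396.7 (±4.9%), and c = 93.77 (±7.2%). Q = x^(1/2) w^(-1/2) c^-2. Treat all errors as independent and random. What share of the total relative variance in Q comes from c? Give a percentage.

(δQ/Q)² = (½·δx/x)² + (−½·δw/w)² + (-2·δc/c)²
  x term: (0.5×0.0990)² = 0.00245
  w term: (-0.5×0.0490)² = 0.000600
  c term: (-2×0.0720)² = 0.0207
Total = 0.0238. Share from c = 0.0207/0.0238 = 0.872.

87.2%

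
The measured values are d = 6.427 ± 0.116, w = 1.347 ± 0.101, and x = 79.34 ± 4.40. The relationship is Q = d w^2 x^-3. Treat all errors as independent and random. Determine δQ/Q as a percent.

Relative error in a monomial: (δQ/Q)² = Σ (nᵢ · δxᵢ/xᵢ)².
  (1·δd/d)² = (1×0.0180)² = 0.000326;  (2·δw/w)² = (2×0.0750)² = 0.0225;  (-3·δx/x)² = (-3×0.0555)² = 0.0277
δQ/Q = √(0.0505) = 0.225

22.5%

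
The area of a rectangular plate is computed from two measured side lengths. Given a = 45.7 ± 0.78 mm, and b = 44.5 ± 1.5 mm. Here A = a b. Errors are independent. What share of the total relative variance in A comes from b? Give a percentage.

79.6%

(δA/A)² = (1·δa/a)² + (1·δb/b)²
  a term: (1×0.0171)² = 0.000291
  b term: (1×0.0337)² = 0.00114
Total = 0.00143. Share from b = 0.00114/0.00143 = 0.796.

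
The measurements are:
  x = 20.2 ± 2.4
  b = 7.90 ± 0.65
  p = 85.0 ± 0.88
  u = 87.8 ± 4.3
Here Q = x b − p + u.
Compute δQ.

23.5

Let w = x·b = 160. δw/w = √((1·δx/x)² + (1·δb/b)²) = √(0.0141 + 0.00677) = 0.145, so δw = 23.1.
Q = w − p + u: δQ = √(δw² + δp² + δu²) = √(532 + 0.774 + 18.5) = 23.5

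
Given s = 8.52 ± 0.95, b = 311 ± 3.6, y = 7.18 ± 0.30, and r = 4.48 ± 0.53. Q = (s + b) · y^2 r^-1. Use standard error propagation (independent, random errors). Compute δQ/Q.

Let u = s + b = 320. δu = √(δs² + δb²) = √(0.902 + 13.0) = 3.72, so δu/u = 0.0117.
Q is then a monomial in u, y, r:
δQ/Q = √((δu/u)² + (2·δy/y)² + (-1·δr/r)²) = √(0.000136 + 0.00698 + 0.0140) = 0.145

0.145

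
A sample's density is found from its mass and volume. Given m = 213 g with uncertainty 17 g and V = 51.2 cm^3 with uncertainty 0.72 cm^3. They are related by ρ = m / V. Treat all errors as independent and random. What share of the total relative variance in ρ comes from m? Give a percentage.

(δρ/ρ)² = (1·δm/m)² + (-1·δV/V)²
  m term: (1×0.0798)² = 0.00637
  V term: (-1×0.0141)² = 0.000198
Total = 0.00657. Share from m = 0.00637/0.00657 = 0.970.

97.0%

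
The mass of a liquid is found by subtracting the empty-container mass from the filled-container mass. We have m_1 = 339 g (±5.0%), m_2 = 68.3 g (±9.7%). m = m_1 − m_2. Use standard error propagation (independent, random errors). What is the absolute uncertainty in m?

Each term contributes (cᵢ δxᵢ)² to (δm)²:
  (δm_1)² = 287;  (δm_2)² = 43.9
δm = √(331) = 18.2 g

18.2 g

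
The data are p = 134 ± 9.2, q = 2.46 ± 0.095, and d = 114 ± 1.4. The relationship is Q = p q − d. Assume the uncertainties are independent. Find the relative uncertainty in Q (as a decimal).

Let w = p·q = 330. δw/w = √((1·δp/p)² + (1·δq/q)²) = √(0.00471 + 0.00149) = 0.0788, so δw = 26.0.
Q = w − d: δQ = √(δw² + δd²) = √(674 + 1.96) = 26.0
Q = 216, so δQ/Q = 26.0/216 = 0.121.

0.121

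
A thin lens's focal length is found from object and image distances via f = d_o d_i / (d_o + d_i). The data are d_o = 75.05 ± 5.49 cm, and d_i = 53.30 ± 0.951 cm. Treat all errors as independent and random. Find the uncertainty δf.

∂f/∂d_o = (d_i/(d_o+d_i))² = 0.172;  ∂f/∂d_i = (d_o/(d_o+d_i))² = 0.342
δf = √((∂f/∂d_o · δd_o)² + (∂f/∂d_i · δd_i)²) = √(0.896 + 0.106) = 1.00 cm

1.00 cm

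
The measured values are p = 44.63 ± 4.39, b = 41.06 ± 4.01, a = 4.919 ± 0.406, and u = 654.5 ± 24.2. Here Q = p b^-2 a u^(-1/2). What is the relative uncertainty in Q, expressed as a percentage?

For a monomial Q ∝ p, b^-2, a, u^(-1/2), fractional errors add in quadrature:
  (1·δp/p)² = (1×0.0984)² = 0.00968;  (-2·δb/b)² = (-2×0.0977)² = 0.0382;  (1·δa/a)² = (1×0.0825)² = 0.00681;  (−½·δu/u)² = (-0.5×0.0370)² = 0.000342
δQ/Q = √(0.0550) = 0.234

23.4%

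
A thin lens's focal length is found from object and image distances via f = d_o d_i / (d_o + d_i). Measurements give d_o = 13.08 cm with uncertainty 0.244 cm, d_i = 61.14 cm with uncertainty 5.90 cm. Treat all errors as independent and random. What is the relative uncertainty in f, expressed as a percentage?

∂f/∂d_o = (d_i/(d_o+d_i))² = 0.679;  ∂f/∂d_i = (d_o/(d_o+d_i))² = 0.0311
δf = √((∂f/∂d_o · δd_o)² + (∂f/∂d_i · δd_i)²) = √(0.0274 + 0.0336) = 0.247 cm
f = 10.77 cm, so δf/f = 0.247/10.77 = 0.0229.

2.29%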